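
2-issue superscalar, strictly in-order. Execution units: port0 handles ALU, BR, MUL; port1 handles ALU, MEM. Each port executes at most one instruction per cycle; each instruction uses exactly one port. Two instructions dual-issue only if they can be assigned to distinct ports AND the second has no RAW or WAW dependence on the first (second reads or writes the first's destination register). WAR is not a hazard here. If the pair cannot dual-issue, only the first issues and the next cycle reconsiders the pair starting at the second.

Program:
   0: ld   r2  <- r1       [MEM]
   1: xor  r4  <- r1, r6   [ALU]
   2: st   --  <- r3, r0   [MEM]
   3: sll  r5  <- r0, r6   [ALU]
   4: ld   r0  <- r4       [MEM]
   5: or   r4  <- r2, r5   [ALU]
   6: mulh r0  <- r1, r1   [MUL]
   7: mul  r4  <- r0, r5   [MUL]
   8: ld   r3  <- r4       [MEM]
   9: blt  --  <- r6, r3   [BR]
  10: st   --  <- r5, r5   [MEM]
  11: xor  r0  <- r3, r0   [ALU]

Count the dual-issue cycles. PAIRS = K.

0. ld.MEM;xor.ALU @i0/i1  | pair
1. st.MEM;sll.ALU @i2/i3  | pair
2. ld.MEM;or.ALU @i4/i5  | pair
3. mulh.MUL @i6  | no-port MUL/MUL
4. mul.MUL @i7  | RAW r4
5. ld.MEM @i8  | RAW r3
6. blt.BR;st.MEM @i9/i10  | pair
7. xor.ALU @i11  | tail

PAIRS = 4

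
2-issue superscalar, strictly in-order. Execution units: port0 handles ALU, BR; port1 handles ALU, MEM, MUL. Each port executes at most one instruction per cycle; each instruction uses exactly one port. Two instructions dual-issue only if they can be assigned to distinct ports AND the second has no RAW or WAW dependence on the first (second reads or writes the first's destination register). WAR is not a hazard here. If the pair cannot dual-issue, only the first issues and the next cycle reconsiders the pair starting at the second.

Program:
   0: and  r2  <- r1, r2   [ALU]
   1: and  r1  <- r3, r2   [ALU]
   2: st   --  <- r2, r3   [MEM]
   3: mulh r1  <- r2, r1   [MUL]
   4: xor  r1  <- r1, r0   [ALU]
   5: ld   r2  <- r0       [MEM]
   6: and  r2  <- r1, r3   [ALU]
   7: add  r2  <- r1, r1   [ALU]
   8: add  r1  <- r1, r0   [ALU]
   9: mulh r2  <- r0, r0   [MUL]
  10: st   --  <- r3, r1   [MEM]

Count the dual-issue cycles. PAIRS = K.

PAIRS = 3

[0] i0  and  -- RAW r2
[1] i1&i2  and/st  -- 2-wide
[2] i3  mulh  -- RAW+WAW r1
[3] i4&i5  xor/ld  -- 2-wide
[4] i6  and  -- WAW r2
[5] i7&i8  add/add  -- 2-wide
[6] i9  mulh  -- no-port MUL/MEM
[7] i10  st  -- tail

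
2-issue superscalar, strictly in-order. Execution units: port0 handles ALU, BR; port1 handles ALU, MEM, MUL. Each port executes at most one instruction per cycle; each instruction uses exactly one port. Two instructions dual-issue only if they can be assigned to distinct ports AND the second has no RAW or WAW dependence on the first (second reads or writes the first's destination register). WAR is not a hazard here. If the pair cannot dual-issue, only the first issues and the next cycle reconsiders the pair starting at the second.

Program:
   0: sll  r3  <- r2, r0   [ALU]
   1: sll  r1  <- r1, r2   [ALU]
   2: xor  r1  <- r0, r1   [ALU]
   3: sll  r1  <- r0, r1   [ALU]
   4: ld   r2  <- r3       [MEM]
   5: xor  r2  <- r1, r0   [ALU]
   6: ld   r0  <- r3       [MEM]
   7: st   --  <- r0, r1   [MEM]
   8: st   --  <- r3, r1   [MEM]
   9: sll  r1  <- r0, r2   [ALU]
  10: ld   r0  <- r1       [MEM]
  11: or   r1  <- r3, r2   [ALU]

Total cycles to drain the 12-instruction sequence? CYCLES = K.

0. sll.ALU;sll.ALU @i0/i1  | dual
1. xor.ALU @i2  | RAW+WAW r1
2. sll.ALU;ld.MEM @i3/i4  | dual
3. xor.ALU;ld.MEM @i5/i6  | dual
4. st.MEM @i7  | no-port MEM/MEM
5. st.MEM;sll.ALU @i8/i9  | dual
6. ld.MEM;or.ALU @i10/i11  | dual

CYCLES = 7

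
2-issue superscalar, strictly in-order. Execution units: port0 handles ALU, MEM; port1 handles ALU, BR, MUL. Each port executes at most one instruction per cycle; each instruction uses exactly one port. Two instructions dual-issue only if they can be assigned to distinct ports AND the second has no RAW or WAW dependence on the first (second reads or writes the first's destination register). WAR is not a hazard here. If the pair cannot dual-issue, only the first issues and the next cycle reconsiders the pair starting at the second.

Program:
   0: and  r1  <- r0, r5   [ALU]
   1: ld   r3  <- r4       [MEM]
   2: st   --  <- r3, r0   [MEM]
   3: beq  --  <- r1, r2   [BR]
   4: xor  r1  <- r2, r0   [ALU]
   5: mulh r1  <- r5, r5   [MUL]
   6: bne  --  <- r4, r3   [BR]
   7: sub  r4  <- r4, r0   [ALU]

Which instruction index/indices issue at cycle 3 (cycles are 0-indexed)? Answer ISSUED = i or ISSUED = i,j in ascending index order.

  cy0 -> i0,i1 (and ld) dual
  cy1 -> i2,i3 (st beq) dual
  cy2 -> i4 (xor) WAW r1
  cy3 -> i5 (mulh) no-port MUL/BR
  cy4 -> i6,i7 (bne sub) dual

ISSUED = 5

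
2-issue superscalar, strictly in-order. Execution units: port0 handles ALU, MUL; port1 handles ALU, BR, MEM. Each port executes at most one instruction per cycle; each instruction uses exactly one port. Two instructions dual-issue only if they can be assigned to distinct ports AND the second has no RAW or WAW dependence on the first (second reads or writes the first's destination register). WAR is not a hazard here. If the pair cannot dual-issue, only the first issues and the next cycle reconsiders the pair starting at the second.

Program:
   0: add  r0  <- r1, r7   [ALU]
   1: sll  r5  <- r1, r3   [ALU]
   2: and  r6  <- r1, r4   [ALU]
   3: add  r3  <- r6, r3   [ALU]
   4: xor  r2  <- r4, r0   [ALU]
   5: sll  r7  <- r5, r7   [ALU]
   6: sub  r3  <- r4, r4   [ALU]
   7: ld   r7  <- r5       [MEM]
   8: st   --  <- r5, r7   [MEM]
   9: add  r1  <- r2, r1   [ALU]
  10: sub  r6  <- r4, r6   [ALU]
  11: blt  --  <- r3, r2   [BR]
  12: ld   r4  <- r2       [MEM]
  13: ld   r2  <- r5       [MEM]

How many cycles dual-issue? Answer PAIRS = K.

PAIRS = 5

c0: i0/i1 add.ALU;sll.ALU  pair
c1: i2 and.ALU  RAW r6
c2: i3/i4 add.ALU;xor.ALU  pair
c3: i5/i6 sll.ALU;sub.ALU  pair
c4: i7 ld.MEM  no-port MEM/MEM
c5: i8/i9 st.MEM;add.ALU  pair
c6: i10/i11 sub.ALU;blt.BR  pair
c7: i12 ld.MEM  no-port MEM/MEM
c8: i13 ld.MEM  tail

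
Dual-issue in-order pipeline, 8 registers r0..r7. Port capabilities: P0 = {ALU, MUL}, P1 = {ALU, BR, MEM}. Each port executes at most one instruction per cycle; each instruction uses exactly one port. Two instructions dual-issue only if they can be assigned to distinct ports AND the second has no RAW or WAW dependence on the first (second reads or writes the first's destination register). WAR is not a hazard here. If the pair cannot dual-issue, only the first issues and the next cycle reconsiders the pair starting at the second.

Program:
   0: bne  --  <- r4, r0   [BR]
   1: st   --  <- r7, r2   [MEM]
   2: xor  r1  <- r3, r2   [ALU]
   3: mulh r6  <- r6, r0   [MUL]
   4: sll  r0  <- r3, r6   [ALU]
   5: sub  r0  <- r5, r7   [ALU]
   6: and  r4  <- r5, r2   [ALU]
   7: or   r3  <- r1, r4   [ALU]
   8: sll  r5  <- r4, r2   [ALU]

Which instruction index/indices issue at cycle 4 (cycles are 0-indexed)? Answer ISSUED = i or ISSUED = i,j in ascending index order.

[0] i0  bne  -- no-port BR/MEM
[1] i1+i2  st+xor  -- pair
[2] i3  mulh  -- RAW r6
[3] i4  sll  -- WAW r0
[4] i5+i6  sub+and  -- pair
[5] i7+i8  or+sll  -- pair

ISSUED = 5,6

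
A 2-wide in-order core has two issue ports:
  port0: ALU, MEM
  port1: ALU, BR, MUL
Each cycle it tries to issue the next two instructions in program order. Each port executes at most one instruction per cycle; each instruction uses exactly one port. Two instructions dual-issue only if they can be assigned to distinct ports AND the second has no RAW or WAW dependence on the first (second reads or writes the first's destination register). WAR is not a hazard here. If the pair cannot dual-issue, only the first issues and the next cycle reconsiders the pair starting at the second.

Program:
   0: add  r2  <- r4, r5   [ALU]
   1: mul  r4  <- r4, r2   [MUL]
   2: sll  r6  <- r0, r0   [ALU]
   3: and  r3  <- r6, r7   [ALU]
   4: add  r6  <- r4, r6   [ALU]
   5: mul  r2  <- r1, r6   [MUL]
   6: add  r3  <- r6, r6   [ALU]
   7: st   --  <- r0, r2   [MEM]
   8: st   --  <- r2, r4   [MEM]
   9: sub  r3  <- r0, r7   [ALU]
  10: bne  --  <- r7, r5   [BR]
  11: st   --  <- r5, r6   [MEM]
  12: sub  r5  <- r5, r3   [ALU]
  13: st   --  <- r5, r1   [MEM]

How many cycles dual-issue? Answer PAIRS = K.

PAIRS = 5

  cy0 -> i0 (add.ALU) RAW r2
  cy1 -> i1/i2 (mul.MUL sll.ALU) pair
  cy2 -> i3/i4 (and.ALU add.ALU) pair
  cy3 -> i5/i6 (mul.MUL add.ALU) pair
  cy4 -> i7 (st.MEM) no-port MEM/MEM
  cy5 -> i8/i9 (st.MEM sub.ALU) pair
  cy6 -> i10/i11 (bne.BR st.MEM) pair
  cy7 -> i12 (sub.ALU) RAW r5
  cy8 -> i13 (st.MEM) tail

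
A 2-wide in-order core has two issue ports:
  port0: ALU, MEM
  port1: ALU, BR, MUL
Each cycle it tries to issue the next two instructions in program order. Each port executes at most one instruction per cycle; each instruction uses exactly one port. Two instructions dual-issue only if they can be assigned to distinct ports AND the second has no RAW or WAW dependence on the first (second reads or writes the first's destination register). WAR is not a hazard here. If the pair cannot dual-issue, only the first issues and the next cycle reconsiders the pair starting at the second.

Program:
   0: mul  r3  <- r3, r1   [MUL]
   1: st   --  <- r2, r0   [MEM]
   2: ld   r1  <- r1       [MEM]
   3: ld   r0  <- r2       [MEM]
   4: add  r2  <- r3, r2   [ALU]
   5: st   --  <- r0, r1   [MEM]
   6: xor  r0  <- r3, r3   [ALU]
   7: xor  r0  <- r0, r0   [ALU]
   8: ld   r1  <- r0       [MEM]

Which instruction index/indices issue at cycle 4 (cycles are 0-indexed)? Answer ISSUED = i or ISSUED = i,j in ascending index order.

ISSUED = 7

[0] i0&i1  mul/st  -- 2-wide
[1] i2  ld  -- no-port MEM/MEM
[2] i3&i4  ld/add  -- 2-wide
[3] i5&i6  st/xor  -- 2-wide
[4] i7  xor  -- RAW r0
[5] i8  ld  -- tail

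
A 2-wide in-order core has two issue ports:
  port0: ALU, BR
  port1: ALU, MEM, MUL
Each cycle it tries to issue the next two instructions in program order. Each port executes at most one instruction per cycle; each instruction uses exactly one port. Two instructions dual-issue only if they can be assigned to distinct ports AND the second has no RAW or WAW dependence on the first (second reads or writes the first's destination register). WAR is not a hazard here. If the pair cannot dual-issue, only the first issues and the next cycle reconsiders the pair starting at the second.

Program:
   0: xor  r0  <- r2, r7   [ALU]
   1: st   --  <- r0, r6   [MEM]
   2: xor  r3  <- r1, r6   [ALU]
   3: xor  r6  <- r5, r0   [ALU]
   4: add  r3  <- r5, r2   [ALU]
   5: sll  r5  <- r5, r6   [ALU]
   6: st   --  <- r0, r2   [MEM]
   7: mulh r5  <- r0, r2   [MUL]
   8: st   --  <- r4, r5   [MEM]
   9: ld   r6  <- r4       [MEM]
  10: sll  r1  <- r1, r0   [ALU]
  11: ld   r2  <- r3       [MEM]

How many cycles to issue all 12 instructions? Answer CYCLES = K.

CYCLES = 8

0. xor @i0  | RAW r0
1. st/xor @i1,i2  | 2-wide
2. xor/add @i3,i4  | 2-wide
3. sll/st @i5,i6  | 2-wide
4. mulh @i7  | no-port MUL/MEM
5. st @i8  | no-port MEM/MEM
6. ld/sll @i9,i10  | 2-wide
7. ld @i11  | tail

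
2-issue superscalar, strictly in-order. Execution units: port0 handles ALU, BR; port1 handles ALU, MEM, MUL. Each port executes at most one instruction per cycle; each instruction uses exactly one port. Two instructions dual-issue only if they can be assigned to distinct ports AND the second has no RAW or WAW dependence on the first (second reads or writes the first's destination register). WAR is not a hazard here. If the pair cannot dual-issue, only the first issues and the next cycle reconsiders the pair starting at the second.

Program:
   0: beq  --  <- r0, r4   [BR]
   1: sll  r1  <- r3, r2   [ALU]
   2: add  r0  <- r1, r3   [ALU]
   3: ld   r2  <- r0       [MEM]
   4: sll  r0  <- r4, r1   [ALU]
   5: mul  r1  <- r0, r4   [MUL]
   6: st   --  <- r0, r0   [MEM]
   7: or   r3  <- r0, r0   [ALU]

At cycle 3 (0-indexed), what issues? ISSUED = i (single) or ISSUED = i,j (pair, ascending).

0. beq;sll @i0,i1  | dual
1. add @i2  | RAW r0
2. ld;sll @i3,i4  | dual
3. mul @i5  | no-port MUL/MEM
4. st;or @i6,i7  | dual

ISSUED = 5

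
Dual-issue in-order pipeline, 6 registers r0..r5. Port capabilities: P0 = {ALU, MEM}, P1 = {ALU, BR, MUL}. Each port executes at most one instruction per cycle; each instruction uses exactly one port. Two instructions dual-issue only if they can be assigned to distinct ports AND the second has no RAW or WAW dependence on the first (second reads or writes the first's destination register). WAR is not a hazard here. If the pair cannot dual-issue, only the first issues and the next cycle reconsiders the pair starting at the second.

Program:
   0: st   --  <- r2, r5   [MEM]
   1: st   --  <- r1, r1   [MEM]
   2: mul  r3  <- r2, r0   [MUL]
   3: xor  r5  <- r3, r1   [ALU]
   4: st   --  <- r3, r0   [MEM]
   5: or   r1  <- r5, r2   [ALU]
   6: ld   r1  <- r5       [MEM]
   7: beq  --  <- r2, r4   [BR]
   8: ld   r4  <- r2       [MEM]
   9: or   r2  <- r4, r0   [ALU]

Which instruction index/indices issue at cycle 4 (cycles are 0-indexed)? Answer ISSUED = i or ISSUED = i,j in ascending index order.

0. st @i0  | no-port MEM/MEM
1. st/mul @i1+i2  | 2-wide
2. xor/st @i3+i4  | 2-wide
3. or @i5  | WAW r1
4. ld/beq @i6+i7  | 2-wide
5. ld @i8  | RAW r4
6. or @i9  | tail

ISSUED = 6,7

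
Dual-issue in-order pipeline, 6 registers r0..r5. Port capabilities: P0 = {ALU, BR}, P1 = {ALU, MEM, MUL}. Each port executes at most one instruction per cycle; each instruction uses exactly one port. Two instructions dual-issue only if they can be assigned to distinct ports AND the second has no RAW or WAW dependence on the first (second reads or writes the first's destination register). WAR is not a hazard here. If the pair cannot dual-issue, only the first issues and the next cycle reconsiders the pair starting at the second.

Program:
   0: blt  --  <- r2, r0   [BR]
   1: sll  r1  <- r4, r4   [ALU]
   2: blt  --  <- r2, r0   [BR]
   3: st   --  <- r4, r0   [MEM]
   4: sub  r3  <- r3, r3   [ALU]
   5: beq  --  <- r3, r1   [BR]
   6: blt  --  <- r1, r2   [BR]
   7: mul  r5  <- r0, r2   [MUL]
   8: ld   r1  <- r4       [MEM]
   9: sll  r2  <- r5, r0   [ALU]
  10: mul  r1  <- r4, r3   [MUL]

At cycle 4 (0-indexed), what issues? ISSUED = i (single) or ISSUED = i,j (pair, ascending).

t=0 i0,i1:blt.BR/sll.ALU ; pair
t=1 i2,i3:blt.BR/st.MEM ; pair
t=2 i4:sub.ALU ; RAW r3
t=3 i5:beq.BR ; no-port BR/BR
t=4 i6,i7:blt.BR/mul.MUL ; pair
t=5 i8,i9:ld.MEM/sll.ALU ; pair
t=6 i10:mul.MUL ; tail

ISSUED = 6,7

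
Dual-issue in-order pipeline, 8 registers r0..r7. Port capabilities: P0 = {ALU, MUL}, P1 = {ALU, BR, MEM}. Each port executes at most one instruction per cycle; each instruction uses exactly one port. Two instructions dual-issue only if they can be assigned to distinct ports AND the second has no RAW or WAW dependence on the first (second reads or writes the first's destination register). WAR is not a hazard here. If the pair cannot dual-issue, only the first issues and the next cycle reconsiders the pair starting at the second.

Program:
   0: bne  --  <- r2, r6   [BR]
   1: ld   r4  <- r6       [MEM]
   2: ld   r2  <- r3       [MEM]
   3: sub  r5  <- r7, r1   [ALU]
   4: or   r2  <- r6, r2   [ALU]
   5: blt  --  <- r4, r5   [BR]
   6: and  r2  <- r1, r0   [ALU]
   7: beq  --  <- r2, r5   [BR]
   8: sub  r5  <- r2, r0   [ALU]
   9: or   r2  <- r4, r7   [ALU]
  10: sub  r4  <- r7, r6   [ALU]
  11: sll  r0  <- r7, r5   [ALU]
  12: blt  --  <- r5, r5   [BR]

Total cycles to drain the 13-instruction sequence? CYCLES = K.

  cy0 -> i0 (bne.BR) no-port BR/MEM
  cy1 -> i1 (ld.MEM) no-port MEM/MEM
  cy2 -> i2&i3 (ld.MEM/sub.ALU) dual
  cy3 -> i4&i5 (or.ALU/blt.BR) dual
  cy4 -> i6 (and.ALU) RAW r2
  cy5 -> i7&i8 (beq.BR/sub.ALU) dual
  cy6 -> i9&i10 (or.ALU/sub.ALU) dual
  cy7 -> i11&i12 (sll.ALU/blt.BR) dual

CYCLES = 8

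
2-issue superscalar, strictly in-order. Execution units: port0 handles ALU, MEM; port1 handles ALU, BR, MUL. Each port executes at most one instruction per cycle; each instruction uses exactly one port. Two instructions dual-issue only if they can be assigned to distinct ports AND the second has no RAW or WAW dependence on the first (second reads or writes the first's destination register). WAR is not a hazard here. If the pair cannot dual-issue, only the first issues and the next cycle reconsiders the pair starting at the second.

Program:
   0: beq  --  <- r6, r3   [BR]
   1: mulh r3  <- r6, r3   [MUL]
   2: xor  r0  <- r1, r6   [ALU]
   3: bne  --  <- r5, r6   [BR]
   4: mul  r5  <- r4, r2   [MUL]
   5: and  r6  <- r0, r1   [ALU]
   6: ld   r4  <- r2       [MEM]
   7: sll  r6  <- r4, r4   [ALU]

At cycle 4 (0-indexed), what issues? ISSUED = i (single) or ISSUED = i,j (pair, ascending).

ISSUED = 6

t=0 i0:beq.BR ; no-port BR/MUL
t=1 i1,i2:mulh.MUL xor.ALU ; dual
t=2 i3:bne.BR ; no-port BR/MUL
t=3 i4,i5:mul.MUL and.ALU ; dual
t=4 i6:ld.MEM ; RAW r4
t=5 i7:sll.ALU ; tail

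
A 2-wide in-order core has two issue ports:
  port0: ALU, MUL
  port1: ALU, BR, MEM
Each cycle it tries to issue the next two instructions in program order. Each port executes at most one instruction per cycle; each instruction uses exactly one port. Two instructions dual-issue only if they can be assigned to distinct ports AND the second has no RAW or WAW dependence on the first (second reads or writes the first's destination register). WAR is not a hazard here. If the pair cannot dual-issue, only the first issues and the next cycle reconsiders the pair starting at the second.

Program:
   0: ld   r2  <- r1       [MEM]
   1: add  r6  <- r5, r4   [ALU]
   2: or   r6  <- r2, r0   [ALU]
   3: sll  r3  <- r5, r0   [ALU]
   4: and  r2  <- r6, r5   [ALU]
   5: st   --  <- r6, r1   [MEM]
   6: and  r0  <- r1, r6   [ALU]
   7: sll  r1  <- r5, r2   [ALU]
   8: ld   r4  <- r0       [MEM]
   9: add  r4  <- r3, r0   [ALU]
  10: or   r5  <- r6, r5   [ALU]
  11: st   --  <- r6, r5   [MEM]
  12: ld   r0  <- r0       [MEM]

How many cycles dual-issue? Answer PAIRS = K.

PAIRS = 5

t=0 i0,i1:ld+add ; dual
t=1 i2,i3:or+sll ; dual
t=2 i4,i5:and+st ; dual
t=3 i6,i7:and+sll ; dual
t=4 i8:ld ; WAW r4
t=5 i9,i10:add+or ; dual
t=6 i11:st ; no-port MEM/MEM
t=7 i12:ld ; tail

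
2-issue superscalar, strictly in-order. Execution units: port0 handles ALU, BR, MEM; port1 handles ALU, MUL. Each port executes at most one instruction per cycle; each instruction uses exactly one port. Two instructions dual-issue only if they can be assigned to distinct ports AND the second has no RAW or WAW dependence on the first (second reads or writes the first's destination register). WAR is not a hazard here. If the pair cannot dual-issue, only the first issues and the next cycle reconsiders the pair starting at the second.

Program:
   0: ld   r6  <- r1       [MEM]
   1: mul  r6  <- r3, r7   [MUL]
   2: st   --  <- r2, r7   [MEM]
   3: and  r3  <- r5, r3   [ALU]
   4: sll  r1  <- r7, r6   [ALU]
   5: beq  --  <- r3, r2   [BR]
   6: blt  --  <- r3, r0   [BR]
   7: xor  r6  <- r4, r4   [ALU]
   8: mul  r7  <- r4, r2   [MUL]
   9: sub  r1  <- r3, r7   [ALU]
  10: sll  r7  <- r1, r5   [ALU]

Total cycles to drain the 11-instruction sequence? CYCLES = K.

CYCLES = 8

[0] i0  ld  -- WAW r6
[1] i1+i2  mul st  -- dual
[2] i3+i4  and sll  -- dual
[3] i5  beq  -- no-port BR/BR
[4] i6+i7  blt xor  -- dual
[5] i8  mul  -- RAW r7
[6] i9  sub  -- RAW r1
[7] i10  sll  -- tail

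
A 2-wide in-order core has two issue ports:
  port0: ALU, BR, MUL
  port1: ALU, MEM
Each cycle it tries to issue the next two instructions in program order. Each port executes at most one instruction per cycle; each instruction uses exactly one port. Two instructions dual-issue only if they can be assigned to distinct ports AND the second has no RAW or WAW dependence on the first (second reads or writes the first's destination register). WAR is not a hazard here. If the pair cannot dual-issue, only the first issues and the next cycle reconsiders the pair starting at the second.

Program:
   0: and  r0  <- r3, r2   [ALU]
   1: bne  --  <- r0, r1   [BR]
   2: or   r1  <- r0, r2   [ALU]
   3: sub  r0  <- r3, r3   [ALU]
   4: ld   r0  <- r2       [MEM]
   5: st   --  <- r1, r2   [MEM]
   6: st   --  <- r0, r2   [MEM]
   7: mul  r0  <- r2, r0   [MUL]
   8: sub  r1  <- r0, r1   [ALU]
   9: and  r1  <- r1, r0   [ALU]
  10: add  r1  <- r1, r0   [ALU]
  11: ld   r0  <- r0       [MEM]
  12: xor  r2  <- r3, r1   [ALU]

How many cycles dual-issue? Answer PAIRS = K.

t=0 i0:and ; RAW r0
t=1 i1&i2:bne or ; dual
t=2 i3:sub ; WAW r0
t=3 i4:ld ; no-port MEM/MEM
t=4 i5:st ; no-port MEM/MEM
t=5 i6&i7:st mul ; dual
t=6 i8:sub ; RAW+WAW r1
t=7 i9:and ; RAW+WAW r1
t=8 i10&i11:add ld ; dual
t=9 i12:xor ; tail

PAIRS = 3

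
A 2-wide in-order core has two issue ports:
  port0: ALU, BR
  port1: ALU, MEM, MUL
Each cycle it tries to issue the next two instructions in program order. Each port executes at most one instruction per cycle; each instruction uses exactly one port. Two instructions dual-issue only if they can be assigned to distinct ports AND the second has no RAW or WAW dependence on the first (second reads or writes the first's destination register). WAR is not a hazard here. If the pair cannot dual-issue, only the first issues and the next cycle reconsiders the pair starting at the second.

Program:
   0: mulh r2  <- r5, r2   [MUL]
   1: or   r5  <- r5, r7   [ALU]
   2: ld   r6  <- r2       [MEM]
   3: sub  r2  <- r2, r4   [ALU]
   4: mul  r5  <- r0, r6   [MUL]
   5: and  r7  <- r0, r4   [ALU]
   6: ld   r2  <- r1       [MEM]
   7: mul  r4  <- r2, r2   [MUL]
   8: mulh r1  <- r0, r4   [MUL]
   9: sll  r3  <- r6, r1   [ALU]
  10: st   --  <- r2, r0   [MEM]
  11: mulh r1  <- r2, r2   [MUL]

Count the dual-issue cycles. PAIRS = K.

0. mulh.MUL;or.ALU @i0,i1  | pair
1. ld.MEM;sub.ALU @i2,i3  | pair
2. mul.MUL;and.ALU @i4,i5  | pair
3. ld.MEM @i6  | no-port MEM/MUL
4. mul.MUL @i7  | no-port MUL/MUL
5. mulh.MUL @i8  | RAW r1
6. sll.ALU;st.MEM @i9,i10  | pair
7. mulh.MUL @i11  | tail

PAIRS = 4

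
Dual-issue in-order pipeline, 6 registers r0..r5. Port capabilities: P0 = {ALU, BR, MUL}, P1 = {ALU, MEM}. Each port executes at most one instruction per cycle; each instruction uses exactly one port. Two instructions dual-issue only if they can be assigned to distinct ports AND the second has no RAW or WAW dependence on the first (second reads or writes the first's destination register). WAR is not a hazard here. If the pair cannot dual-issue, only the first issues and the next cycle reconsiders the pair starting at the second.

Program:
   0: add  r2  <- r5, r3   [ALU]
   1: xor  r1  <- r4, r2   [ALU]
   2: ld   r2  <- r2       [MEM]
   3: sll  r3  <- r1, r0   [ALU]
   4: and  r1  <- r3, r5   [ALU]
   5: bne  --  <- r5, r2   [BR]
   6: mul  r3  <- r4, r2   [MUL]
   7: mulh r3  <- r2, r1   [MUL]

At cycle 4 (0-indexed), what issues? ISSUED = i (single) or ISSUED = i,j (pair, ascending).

ISSUED = 6

#0 head=0: add.ALU i0 RAW r2
#1 head=1: xor.ALU ld.MEM i1/i2 2-wide
#2 head=3: sll.ALU i3 RAW r3
#3 head=4: and.ALU bne.BR i4/i5 2-wide
#4 head=6: mul.MUL i6 no-port MUL/MUL
#5 head=7: mulh.MUL i7 tail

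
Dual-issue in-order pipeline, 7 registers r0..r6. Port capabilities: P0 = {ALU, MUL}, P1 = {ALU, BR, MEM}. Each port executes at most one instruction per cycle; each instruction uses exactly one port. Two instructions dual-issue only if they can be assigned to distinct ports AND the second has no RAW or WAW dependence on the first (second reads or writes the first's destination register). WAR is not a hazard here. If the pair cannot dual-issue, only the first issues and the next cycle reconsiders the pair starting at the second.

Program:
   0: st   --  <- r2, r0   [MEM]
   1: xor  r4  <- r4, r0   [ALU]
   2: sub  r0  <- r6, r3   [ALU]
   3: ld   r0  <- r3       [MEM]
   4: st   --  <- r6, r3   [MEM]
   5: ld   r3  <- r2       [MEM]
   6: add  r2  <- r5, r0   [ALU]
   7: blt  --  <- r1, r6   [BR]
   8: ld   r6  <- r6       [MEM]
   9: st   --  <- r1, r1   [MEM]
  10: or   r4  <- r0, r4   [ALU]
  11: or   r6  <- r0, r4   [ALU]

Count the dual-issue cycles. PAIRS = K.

PAIRS = 3

t=0 i0,i1:st+xor ; pair
t=1 i2:sub ; WAW r0
t=2 i3:ld ; no-port MEM/MEM
t=3 i4:st ; no-port MEM/MEM
t=4 i5,i6:ld+add ; pair
t=5 i7:blt ; no-port BR/MEM
t=6 i8:ld ; no-port MEM/MEM
t=7 i9,i10:st+or ; pair
t=8 i11:or ; tail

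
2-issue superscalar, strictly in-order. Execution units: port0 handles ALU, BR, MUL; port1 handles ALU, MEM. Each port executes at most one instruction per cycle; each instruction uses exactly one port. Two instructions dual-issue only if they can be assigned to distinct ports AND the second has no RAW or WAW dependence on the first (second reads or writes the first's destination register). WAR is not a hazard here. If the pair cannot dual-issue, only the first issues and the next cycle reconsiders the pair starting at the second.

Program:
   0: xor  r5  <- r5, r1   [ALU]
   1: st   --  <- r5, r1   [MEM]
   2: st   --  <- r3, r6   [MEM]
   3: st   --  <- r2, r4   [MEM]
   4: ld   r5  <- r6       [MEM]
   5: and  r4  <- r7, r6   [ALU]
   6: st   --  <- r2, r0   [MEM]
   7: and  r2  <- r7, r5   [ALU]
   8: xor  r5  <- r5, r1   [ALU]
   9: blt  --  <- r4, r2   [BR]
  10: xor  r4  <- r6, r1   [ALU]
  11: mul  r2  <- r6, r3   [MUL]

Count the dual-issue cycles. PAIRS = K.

PAIRS = 4

  cy0 -> i0 (xor) RAW r5
  cy1 -> i1 (st) no-port MEM/MEM
  cy2 -> i2 (st) no-port MEM/MEM
  cy3 -> i3 (st) no-port MEM/MEM
  cy4 -> i4/i5 (ld/and) dual
  cy5 -> i6/i7 (st/and) dual
  cy6 -> i8/i9 (xor/blt) dual
  cy7 -> i10/i11 (xor/mul) dual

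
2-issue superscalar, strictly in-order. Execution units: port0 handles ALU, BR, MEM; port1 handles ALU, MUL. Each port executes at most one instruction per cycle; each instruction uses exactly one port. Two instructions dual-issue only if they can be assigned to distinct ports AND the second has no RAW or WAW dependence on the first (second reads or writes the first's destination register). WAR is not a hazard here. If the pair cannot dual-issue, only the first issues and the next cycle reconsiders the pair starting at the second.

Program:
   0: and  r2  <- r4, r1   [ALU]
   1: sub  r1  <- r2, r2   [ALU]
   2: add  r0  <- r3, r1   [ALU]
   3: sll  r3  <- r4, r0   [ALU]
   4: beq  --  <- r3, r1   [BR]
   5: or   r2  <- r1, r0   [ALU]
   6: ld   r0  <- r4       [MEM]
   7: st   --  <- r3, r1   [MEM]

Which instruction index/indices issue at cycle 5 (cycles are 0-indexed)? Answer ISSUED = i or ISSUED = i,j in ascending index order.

[0] i0  and  -- RAW r2
[1] i1  sub  -- RAW r1
[2] i2  add  -- RAW r0
[3] i3  sll  -- RAW r3
[4] i4&i5  beq or  -- 2-wide
[5] i6  ld  -- no-port MEM/MEM
[6] i7  st  -- tail

ISSUED = 6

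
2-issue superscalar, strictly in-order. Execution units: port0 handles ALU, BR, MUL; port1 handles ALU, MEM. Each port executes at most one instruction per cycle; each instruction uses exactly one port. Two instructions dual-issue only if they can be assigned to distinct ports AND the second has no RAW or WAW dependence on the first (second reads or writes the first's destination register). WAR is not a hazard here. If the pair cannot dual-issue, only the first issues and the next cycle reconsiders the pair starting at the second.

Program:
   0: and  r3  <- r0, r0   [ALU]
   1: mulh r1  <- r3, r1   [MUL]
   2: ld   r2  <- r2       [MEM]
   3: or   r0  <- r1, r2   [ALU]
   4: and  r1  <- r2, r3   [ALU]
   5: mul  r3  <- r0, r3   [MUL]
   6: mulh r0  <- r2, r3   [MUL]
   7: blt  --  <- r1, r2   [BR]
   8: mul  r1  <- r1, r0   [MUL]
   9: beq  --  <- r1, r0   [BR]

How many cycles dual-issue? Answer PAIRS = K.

PAIRS = 2

c0: i0 and.ALU  RAW r3
c1: i1+i2 mulh.MUL;ld.MEM  2-wide
c2: i3+i4 or.ALU;and.ALU  2-wide
c3: i5 mul.MUL  no-port MUL/MUL
c4: i6 mulh.MUL  no-port MUL/BR
c5: i7 blt.BR  no-port BR/MUL
c6: i8 mul.MUL  no-port MUL/BR
c7: i9 beq.BR  tail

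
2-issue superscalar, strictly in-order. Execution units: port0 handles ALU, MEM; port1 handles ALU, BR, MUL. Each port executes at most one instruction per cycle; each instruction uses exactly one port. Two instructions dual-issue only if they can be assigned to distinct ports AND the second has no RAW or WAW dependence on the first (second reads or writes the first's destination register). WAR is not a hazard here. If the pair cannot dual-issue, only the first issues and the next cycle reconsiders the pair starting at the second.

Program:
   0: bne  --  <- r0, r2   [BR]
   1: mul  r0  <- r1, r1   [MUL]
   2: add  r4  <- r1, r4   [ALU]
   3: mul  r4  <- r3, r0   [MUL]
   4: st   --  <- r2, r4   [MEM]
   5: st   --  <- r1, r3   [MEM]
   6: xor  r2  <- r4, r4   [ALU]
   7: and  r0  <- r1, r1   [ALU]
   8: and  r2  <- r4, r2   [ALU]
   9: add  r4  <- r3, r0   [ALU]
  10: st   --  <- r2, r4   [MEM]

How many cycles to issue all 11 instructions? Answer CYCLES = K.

t=0 i0:bne ; no-port BR/MUL
t=1 i1,i2:mul;add ; 2-wide
t=2 i3:mul ; RAW r4
t=3 i4:st ; no-port MEM/MEM
t=4 i5,i6:st;xor ; 2-wide
t=5 i7,i8:and;and ; 2-wide
t=6 i9:add ; RAW r4
t=7 i10:st ; tail

CYCLES = 8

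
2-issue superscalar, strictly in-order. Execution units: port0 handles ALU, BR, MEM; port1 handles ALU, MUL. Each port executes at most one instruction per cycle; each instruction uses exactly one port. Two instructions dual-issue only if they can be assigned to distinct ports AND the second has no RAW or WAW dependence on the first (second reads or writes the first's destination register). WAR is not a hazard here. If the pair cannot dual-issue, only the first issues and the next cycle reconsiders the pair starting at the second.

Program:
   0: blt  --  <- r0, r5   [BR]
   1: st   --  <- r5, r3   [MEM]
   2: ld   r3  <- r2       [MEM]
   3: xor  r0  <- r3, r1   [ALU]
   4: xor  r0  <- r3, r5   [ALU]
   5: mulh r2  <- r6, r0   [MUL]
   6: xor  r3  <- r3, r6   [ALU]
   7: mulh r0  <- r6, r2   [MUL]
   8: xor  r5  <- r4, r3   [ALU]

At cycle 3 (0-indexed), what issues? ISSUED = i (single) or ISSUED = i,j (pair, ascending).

t=0 i0:blt ; no-port BR/MEM
t=1 i1:st ; no-port MEM/MEM
t=2 i2:ld ; RAW r3
t=3 i3:xor ; WAW r0
t=4 i4:xor ; RAW r0
t=5 i5,i6:mulh/xor ; 2-wide
t=6 i7,i8:mulh/xor ; 2-wide

ISSUED = 3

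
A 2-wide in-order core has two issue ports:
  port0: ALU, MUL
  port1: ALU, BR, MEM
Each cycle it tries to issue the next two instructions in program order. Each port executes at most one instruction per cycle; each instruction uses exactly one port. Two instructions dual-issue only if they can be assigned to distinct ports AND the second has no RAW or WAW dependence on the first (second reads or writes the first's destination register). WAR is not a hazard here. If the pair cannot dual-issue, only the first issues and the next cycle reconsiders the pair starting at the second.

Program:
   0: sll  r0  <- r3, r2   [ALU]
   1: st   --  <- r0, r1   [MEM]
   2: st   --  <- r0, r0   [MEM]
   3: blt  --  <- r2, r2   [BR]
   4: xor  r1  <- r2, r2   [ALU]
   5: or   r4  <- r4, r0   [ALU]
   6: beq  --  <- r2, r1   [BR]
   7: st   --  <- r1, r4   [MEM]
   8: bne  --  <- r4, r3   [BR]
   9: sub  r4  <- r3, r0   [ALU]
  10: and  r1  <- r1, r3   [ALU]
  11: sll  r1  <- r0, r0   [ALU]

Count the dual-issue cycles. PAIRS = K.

0. sll.ALU @i0  | RAW r0
1. st.MEM @i1  | no-port MEM/MEM
2. st.MEM @i2  | no-port MEM/BR
3. blt.BR xor.ALU @i3/i4  | 2-wide
4. or.ALU beq.BR @i5/i6  | 2-wide
5. st.MEM @i7  | no-port MEM/BR
6. bne.BR sub.ALU @i8/i9  | 2-wide
7. and.ALU @i10  | WAW r1
8. sll.ALU @i11  | tail

PAIRS = 3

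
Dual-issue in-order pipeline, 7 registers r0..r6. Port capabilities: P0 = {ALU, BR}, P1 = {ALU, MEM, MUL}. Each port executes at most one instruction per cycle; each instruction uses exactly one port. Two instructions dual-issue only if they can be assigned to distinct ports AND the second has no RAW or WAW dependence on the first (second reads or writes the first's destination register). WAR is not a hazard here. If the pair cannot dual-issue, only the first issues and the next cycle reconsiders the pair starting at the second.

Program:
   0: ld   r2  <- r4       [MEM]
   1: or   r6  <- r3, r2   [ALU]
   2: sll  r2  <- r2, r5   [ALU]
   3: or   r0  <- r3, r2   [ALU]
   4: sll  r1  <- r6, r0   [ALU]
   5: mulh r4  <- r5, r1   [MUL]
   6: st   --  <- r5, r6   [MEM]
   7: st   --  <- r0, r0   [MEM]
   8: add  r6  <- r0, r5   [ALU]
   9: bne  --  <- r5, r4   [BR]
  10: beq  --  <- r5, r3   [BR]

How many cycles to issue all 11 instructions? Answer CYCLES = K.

CYCLES = 9

t=0 i0:ld.MEM ; RAW r2
t=1 i1&i2:or.ALU/sll.ALU ; 2-wide
t=2 i3:or.ALU ; RAW r0
t=3 i4:sll.ALU ; RAW r1
t=4 i5:mulh.MUL ; no-port MUL/MEM
t=5 i6:st.MEM ; no-port MEM/MEM
t=6 i7&i8:st.MEM/add.ALU ; 2-wide
t=7 i9:bne.BR ; no-port BR/BR
t=8 i10:beq.BR ; tail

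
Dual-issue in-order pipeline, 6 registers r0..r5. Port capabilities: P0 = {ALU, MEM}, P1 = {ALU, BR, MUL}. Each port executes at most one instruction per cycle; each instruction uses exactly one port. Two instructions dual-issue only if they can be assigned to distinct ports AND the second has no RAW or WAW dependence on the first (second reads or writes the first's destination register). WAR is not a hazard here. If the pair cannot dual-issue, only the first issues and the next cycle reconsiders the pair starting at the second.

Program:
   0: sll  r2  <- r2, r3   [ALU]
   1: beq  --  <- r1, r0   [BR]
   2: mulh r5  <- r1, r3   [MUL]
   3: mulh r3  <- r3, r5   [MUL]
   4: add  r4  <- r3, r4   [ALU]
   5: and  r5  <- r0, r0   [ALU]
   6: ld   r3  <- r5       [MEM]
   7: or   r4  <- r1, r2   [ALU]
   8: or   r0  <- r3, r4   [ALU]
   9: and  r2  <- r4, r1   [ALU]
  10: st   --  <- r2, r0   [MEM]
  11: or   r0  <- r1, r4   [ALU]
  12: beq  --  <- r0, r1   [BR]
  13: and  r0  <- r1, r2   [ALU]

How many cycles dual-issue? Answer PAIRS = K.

PAIRS = 6

c0: i0&i1 sll.ALU/beq.BR  dual
c1: i2 mulh.MUL  no-port MUL/MUL
c2: i3 mulh.MUL  RAW r3
c3: i4&i5 add.ALU/and.ALU  dual
c4: i6&i7 ld.MEM/or.ALU  dual
c5: i8&i9 or.ALU/and.ALU  dual
c6: i10&i11 st.MEM/or.ALU  dual
c7: i12&i13 beq.BR/and.ALU  dual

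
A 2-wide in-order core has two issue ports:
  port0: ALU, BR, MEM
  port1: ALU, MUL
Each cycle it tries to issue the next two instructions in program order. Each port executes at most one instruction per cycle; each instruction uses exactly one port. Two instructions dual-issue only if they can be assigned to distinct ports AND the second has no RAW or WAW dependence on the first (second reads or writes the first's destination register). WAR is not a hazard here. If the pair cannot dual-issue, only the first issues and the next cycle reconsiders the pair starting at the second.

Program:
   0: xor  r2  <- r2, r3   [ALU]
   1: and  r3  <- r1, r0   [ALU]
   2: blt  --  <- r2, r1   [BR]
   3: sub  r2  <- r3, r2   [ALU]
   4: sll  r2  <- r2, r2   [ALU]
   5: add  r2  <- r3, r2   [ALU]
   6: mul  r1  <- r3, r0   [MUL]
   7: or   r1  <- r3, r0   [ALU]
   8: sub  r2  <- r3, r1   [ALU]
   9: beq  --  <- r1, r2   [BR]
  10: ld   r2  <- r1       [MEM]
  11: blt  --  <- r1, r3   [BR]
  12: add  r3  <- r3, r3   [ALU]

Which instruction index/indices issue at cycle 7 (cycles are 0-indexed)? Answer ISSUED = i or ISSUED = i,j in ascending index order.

ISSUED = 10

c0: i0/i1 xor.ALU/and.ALU  dual
c1: i2/i3 blt.BR/sub.ALU  dual
c2: i4 sll.ALU  RAW+WAW r2
c3: i5/i6 add.ALU/mul.MUL  dual
c4: i7 or.ALU  RAW r1
c5: i8 sub.ALU  RAW r2
c6: i9 beq.BR  no-port BR/MEM
c7: i10 ld.MEM  no-port MEM/BR
c8: i11/i12 blt.BR/add.ALU  dual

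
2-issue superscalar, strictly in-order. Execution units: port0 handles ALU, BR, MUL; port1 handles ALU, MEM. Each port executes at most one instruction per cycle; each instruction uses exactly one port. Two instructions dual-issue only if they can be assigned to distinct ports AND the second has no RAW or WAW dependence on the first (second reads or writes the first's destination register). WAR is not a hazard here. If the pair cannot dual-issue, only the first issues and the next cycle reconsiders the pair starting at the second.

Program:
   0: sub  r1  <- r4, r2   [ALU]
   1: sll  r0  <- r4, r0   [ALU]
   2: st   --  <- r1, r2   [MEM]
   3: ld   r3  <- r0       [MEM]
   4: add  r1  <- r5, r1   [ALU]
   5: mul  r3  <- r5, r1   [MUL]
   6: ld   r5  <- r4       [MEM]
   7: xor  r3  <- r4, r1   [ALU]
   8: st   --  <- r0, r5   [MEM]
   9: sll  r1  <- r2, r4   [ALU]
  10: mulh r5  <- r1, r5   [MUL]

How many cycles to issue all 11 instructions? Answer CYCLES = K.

CYCLES = 7

0. sub+sll @i0,i1  | dual
1. st @i2  | no-port MEM/MEM
2. ld+add @i3,i4  | dual
3. mul+ld @i5,i6  | dual
4. xor+st @i7,i8  | dual
5. sll @i9  | RAW r1
6. mulh @i10  | tail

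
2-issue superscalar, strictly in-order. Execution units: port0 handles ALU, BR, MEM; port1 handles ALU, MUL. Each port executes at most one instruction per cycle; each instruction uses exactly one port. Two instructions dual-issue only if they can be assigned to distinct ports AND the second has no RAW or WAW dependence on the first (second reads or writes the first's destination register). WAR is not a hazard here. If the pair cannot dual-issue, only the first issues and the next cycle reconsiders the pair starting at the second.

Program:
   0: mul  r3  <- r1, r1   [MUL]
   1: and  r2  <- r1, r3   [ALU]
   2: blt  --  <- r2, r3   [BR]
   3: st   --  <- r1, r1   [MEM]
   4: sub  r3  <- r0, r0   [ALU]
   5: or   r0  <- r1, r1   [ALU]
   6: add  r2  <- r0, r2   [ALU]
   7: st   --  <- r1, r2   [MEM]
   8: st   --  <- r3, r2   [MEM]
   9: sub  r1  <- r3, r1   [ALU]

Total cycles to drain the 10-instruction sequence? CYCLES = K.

CYCLES = 8

0. mul.MUL @i0  | RAW r3
1. and.ALU @i1  | RAW r2
2. blt.BR @i2  | no-port BR/MEM
3. st.MEM/sub.ALU @i3&i4  | pair
4. or.ALU @i5  | RAW r0
5. add.ALU @i6  | RAW r2
6. st.MEM @i7  | no-port MEM/MEM
7. st.MEM/sub.ALU @i8&i9  | pair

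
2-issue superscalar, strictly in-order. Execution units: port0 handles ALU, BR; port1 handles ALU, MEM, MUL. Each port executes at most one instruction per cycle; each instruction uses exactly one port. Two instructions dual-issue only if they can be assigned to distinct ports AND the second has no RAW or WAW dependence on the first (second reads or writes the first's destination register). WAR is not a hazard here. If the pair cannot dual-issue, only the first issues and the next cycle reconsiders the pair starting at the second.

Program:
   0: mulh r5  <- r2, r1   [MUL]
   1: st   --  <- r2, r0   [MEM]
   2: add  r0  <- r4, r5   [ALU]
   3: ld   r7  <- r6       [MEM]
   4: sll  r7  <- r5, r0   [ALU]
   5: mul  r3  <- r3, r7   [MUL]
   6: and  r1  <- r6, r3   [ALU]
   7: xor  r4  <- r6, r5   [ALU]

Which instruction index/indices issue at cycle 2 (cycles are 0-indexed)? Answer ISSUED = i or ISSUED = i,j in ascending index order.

ISSUED = 3

0. mulh @i0  | no-port MUL/MEM
1. st/add @i1/i2  | dual
2. ld @i3  | WAW r7
3. sll @i4  | RAW r7
4. mul @i5  | RAW r3
5. and/xor @i6/i7  | dual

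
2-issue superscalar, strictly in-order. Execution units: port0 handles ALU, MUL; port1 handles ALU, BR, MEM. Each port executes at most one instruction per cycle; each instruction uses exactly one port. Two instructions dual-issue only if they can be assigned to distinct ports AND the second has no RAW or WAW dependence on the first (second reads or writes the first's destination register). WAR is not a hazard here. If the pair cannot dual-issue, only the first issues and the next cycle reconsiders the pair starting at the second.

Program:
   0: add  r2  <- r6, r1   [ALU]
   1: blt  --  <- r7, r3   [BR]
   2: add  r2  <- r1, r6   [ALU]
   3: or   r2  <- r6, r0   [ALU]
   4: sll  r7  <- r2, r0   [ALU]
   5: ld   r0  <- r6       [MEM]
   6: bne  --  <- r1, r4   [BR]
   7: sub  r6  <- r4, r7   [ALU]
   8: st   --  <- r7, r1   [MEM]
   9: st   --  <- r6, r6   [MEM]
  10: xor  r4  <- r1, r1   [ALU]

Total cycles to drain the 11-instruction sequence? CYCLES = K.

[0] i0&i1  add.ALU;blt.BR  -- 2-wide
[1] i2  add.ALU  -- WAW r2
[2] i3  or.ALU  -- RAW r2
[3] i4&i5  sll.ALU;ld.MEM  -- 2-wide
[4] i6&i7  bne.BR;sub.ALU  -- 2-wide
[5] i8  st.MEM  -- no-port MEM/MEM
[6] i9&i10  st.MEM;xor.ALU  -- 2-wide

CYCLES = 7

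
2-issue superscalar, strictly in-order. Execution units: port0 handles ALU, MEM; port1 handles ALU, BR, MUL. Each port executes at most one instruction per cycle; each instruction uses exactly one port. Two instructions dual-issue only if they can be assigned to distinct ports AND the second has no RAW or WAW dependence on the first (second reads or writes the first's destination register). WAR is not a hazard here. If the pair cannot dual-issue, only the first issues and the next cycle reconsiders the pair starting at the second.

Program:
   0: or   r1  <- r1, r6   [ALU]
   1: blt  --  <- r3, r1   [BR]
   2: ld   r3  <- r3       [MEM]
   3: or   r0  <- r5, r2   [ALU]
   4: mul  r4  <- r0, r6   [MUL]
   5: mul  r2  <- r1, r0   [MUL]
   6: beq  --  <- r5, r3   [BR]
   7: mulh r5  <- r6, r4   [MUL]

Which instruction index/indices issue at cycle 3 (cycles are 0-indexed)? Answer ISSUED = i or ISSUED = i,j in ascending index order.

t=0 i0:or.ALU ; RAW r1
t=1 i1+i2:blt.BR;ld.MEM ; dual
t=2 i3:or.ALU ; RAW r0
t=3 i4:mul.MUL ; no-port MUL/MUL
t=4 i5:mul.MUL ; no-port MUL/BR
t=5 i6:beq.BR ; no-port BR/MUL
t=6 i7:mulh.MUL ; tail

ISSUED = 4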